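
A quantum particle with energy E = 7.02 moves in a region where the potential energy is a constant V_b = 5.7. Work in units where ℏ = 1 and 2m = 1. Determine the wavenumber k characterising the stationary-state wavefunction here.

k = 1.15

With E > V_b the solution is oscillatory, ψ ∝ e^{±ikx} with k = √(2m(E − V_b))/ℏ.
k = √(2 × 0.5 × 1.32) = 1.149.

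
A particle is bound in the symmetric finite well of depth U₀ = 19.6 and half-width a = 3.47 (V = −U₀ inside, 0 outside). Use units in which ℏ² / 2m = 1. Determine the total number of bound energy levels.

N = 10

The dimensionless depth is z₀ = a√(2mU₀)/ℏ = 3.47 × √(19.60) = 15.36.
The even/odd transcendental equations gain one root per π/2 in z₀, giving N = 1 + ⌊2z₀/π⌋ = 1 + ⌊9.780⌋ = 10.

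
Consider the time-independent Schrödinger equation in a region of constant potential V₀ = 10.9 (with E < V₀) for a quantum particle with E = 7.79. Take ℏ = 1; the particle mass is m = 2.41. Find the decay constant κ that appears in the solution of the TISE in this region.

κ = 3.87

Since E < V₀ the TISE in this region is ψ'' = κ²ψ with κ = √(2m(V₀ − E))/ℏ.
κ = √(2 × 2.41 × 3.11) = 3.872.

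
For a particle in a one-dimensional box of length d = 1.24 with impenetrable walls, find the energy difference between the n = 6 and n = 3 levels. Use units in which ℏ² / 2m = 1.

E_n = n²π²ℏ²/(2md²), so ΔE = (6² − 3²) π²ℏ²/(2md²).
ΔE = 27 × π² / (2 × 0.5 × 1.24²) = 173.3.

ΔE = 173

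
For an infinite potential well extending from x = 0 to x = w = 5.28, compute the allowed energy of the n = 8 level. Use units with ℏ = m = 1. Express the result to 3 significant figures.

E = 11.3

The infinite-well eigenfunctions ψ_n = √(2/w) sin(nπx/w) vanish at both walls, giving E_n = n²π²ℏ²/(2mw²).
E_8 = 8² × π² / (2 × 1 × 5.28²) = 11.33.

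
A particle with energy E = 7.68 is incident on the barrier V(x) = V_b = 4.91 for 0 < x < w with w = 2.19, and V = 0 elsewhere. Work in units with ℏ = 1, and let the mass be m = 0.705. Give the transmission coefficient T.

Above the barrier the interior wavenumber is k₂ = √(2m(E − V_b))/ℏ = 1.976, giving phase k₂w = 4.328.
Matching at both interfaces gives T⁻¹ = 1 + V_b² sin²(k₂w) / [4E(E − V_b)] = 1.243, hence T = 0.804.

T = 0.804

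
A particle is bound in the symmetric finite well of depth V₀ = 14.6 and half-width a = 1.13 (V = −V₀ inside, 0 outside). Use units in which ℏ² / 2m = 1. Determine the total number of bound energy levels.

Define the well-strength parameter z₀ = (a/ℏ)√(2mV₀) = 1.13 × √(2·0.5·14.6) = 4.318.
A new bound state (alternating even/odd) appears each time z₀ passes a multiple of π/2, so N = ⌊2z₀/π⌋ + 1 = ⌊2.749⌋ + 1 = 3.

N = 3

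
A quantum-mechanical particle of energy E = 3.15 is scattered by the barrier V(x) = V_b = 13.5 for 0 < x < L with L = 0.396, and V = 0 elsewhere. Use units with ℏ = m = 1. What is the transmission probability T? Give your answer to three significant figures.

T = 0.0761

Since E < V_b the interior solution is evanescent with decay constant κ = √(2m(V_b − E))/ℏ = 4.550.
κL = 1.802, sinh(κL) = 2.947.
The exact tunnelling result is T⁻¹ = 1 + V_b² sinh²(κL) / [4E(V_b − E)] = 13.14, so T = 0.0761.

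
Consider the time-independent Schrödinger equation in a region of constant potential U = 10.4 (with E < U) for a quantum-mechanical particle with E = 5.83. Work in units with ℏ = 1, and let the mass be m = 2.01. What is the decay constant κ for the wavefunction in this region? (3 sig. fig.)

κ = 4.29

Since E < U the TISE in this region is ψ'' = κ²ψ with κ = √(2m(U − E))/ℏ.
κ = √(2 × 2.01 × 4.57) = 4.286.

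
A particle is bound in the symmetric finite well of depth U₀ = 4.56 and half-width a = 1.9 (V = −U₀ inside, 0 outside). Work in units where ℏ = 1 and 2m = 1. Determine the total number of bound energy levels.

N = 3

Define the well-strength parameter z₀ = (a/ℏ)√(2mU₀) = 1.9 × √(2·0.5·4.56) = 4.057.
A new bound state (alternating even/odd) appears each time z₀ passes a multiple of π/2, so N = ⌊2z₀/π⌋ + 1 = ⌊2.583⌋ + 1 = 3.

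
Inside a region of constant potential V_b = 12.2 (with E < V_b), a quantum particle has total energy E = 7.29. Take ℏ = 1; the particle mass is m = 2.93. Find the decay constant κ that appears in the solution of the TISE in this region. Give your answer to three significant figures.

κ = 5.36

Since E < V_b the TISE in this region is ψ'' = κ²ψ with κ = √(2m(V_b − E))/ℏ.
κ = √(2 × 2.93 × 4.91) = 5.364.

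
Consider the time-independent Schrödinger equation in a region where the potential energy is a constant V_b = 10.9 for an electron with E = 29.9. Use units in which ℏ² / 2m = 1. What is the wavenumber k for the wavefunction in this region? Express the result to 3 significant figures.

With E > V_b the solution is oscillatory, ψ ∝ e^{±ikx} with k = √(2m(E − V_b))/ℏ.
k = √(2 × 0.5 × 19) = 4.359.

k = 4.36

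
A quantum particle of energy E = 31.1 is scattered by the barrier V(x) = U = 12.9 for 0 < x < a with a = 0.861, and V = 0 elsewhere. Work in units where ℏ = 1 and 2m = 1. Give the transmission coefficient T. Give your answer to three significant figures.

T = 0.981

E > U: inside the barrier k₂ = √(2m(E − U))/ℏ = 4.266, k₂a = 3.673.
Matching at both interfaces gives T⁻¹ = 1 + U² sin²(k₂a) / [4E(E − U)] = 1.019, hence T = 0.981.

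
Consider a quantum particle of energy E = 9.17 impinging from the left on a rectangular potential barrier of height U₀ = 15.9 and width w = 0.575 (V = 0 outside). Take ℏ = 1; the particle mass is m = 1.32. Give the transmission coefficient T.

E < U₀: inside the barrier ψ ∝ e^{±κx} with κ = √(2m(U₀ − E))/ℏ = 4.215.
κw = 2.424, sinh(κw) = 5.599.
The exact tunnelling result is T⁻¹ = 1 + U₀² sinh²(κw) / [4E(U₀ − E)] = 33.11, so T = 0.0302.

T = 0.0302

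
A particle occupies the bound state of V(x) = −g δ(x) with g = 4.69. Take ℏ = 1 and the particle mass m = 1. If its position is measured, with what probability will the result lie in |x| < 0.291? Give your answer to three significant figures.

P = 0.935

The normalised bound state is ψ = √κ e^{−κ|x|} with κ = mg/ℏ² = 4.690.
P(|x| < d) = ∫_{−d}^{d} κ e^{−2κ|x|} dx = 1 − e^{−2κd} = 1 − e^{−2.730} = 0.9348.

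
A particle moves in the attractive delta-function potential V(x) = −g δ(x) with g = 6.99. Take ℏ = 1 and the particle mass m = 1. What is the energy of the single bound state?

The bound state is ψ(x) = √κ e^{−κ|x|}. The derivative jump ψ'(0⁺) − ψ'(0⁻) = −(2mg/ℏ²)ψ(0) fixes κ = mg/ℏ² = 6.990.
Then E = −ℏ²κ²/(2m) = −mg²/(2ℏ²) = -24.43.

E = -24.4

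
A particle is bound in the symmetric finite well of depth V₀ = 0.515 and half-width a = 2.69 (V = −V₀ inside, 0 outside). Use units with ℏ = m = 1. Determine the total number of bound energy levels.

Define the well-strength parameter z₀ = (a/ℏ)√(2mV₀) = 2.69 × √(2·1·0.515) = 2.730.
A new bound state (alternating even/odd) appears each time z₀ passes a multiple of π/2, so N = ⌊2z₀/π⌋ + 1 = ⌊1.738⌋ + 1 = 2.

N = 2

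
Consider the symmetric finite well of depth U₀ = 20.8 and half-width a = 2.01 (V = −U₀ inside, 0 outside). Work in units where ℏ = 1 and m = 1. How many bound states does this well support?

N = 9

Define the well-strength parameter z₀ = (a/ℏ)√(2mU₀) = 2.01 × √(2·1·20.8) = 12.96.
The even/odd transcendental equations gain one root per π/2 in z₀, giving N = 1 + ⌊2z₀/π⌋ = 1 + ⌊8.253⌋ = 9.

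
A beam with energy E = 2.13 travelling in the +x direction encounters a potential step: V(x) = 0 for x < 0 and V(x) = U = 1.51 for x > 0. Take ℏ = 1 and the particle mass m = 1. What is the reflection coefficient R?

On each side the TISE gives plane waves with k = √(2m(E − V))/ℏ: k₁ = √(2·1·2.13) = 2.064, k₂ = √(2·1·0.62) = 1.114.
Continuity of ψ and ψ′ at the step yields the reflection amplitude r = (k₁ − k₂)/(k₁ + k₂) = 0.2991; thus R = |r|² = 0.08947, T = 0.9105.

R = 0.0895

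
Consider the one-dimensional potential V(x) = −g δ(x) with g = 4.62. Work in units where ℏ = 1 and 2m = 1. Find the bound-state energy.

For x ≠ 0 the bound state is ψ ∝ e^{−κ|x|}; integrating the TISE across the delta gives the cusp condition 2κ = 2mg/ℏ², so κ = 2.310.
Then E = −ℏ²κ²/(2m) = −mg²/(2ℏ²) = -5.336.

E = -5.34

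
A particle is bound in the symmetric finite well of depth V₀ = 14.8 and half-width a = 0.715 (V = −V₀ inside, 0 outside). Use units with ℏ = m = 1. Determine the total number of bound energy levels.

N = 3

Define the well-strength parameter z₀ = (a/ℏ)√(2mV₀) = 0.715 × √(2·1·14.8) = 3.890.
The even/odd transcendental equations gain one root per π/2 in z₀, giving N = 1 + ⌊2z₀/π⌋ = 1 + ⌊2.476⌋ = 3.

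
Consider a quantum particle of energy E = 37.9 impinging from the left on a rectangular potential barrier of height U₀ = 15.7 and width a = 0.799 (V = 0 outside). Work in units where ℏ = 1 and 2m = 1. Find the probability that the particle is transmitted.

T = 0.976

Above the barrier the interior wavenumber is k₂ = √(2m(E − U₀))/ℏ = 4.712, giving phase k₂a = 3.765.
T = [1 + U₀² sin²(k₂a) / (4E(E − U₀))]⁻¹ = 1/1.025 = 0.976.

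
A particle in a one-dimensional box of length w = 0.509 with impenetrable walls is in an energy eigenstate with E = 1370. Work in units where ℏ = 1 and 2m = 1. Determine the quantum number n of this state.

n = 6

For an infinite well E_n = n²π²ℏ²/(2mw²), so n = (w/πℏ)√(2mE).
n = (0.509/π) × √(2 × 0.5 × 1370) = 5.997 → n = 6.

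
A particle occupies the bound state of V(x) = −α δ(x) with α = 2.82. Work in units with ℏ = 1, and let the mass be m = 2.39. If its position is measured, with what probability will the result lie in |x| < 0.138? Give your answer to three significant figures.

P = 0.844

The normalised bound state is ψ = √κ e^{−κ|x|} with κ = mα/ℏ² = 6.740.
P(|x| < d) = ∫_{−d}^{d} κ e^{−2κ|x|} dx = 1 − e^{−2κd} = 1 − e^{−1.860} = 0.8444.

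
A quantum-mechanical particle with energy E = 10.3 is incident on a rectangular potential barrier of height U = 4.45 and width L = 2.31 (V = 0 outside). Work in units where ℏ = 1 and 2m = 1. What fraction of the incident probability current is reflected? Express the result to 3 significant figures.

R = 0.0327

E > U: inside the barrier k₂ = √(2m(E − U))/ℏ = 2.419, k₂L = 5.587.
T = [1 + U² sin²(k₂L) / (4E(E − U))]⁻¹ = 1/1.034 = 0.967.
R = 1 − T = 0.0327.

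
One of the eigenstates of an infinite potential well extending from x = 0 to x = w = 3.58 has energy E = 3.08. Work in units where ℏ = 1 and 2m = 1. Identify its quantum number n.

For an infinite well E_n = n²π²ℏ²/(2mw²), so n = (w/πℏ)√(2mE).
n = (3.58/π) × √(2 × 0.5 × 3.08) = 2.000 → n = 2.

n = 2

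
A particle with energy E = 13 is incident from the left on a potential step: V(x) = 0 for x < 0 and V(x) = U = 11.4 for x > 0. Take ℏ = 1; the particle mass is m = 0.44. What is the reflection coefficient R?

R = 0.231

On each side the TISE gives plane waves with k = √(2m(E − V))/ℏ: k₁ = √(2·0.44·13) = 3.382, k₂ = √(2·0.44·1.6) = 1.187.
Continuity of ψ and ψ′ at the step yields the reflection amplitude r = (k₁ − k₂)/(k₁ + k₂) = 0.4806; thus R = |r|² = 0.2310, T = 0.7690.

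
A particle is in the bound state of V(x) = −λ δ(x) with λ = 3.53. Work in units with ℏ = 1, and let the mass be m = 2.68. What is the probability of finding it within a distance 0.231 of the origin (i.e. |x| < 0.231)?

P = 0.987

The normalised bound state is ψ = √κ e^{−κ|x|} with κ = mλ/ℏ² = 9.460.
P(|x| < d) = ∫_{−d}^{d} κ e^{−2κ|x|} dx = 1 − e^{−2κd} = 1 − e^{−4.371} = 0.9874.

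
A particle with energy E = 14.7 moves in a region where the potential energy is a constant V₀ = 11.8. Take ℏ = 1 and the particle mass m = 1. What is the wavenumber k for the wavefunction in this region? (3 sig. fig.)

With E > V₀ the solution is oscillatory, ψ ∝ e^{±ikx} with k = √(2m(E − V₀))/ℏ.
k = √(2 × 1 × 2.9) = 2.408.

k = 2.41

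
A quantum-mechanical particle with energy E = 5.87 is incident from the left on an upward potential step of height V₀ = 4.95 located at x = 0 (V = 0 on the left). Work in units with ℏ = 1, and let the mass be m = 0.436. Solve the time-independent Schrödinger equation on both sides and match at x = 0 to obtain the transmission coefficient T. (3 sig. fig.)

T = 0.813

On each side the TISE gives plane waves with k = √(2m(E − V))/ℏ: k₁ = √(2·0.436·5.87) = 2.262, k₂ = √(2·0.436·0.92) = 0.8957.
Continuity of ψ and ψ′ at the step yields the reflection amplitude r = (k₁ − k₂)/(k₁ + k₂) = 0.4328; thus R = |r|² = 0.1873, T = 0.8127.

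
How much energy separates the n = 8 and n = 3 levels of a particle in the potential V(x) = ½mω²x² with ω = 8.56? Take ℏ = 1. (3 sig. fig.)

ΔE = 42.8

E_n = ℏω(n + ½), so ΔE = (8 − 3) ℏω = 5 × 8.56 = 42.80.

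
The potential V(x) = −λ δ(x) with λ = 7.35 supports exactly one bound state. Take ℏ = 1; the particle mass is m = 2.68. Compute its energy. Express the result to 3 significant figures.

For x ≠ 0 the bound state is ψ ∝ e^{−κ|x|}; integrating the TISE across the delta gives the cusp condition 2κ = 2mλ/ℏ², so κ = 19.70.
Then E = −ℏ²κ²/(2m) = −mλ²/(2ℏ²) = -72.39.

E = -72.4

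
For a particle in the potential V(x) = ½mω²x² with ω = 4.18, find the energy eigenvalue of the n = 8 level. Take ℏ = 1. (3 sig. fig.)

The oscillator eigenvalues are E_n = ℏω(n + ½), so E_8 = 4.18 × 8.5 = 35.53.

E = 35.5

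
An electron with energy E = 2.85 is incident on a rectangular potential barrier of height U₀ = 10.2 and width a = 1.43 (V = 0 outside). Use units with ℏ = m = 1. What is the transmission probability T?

Since E < U₀ the interior solution is evanescent with decay constant κ = √(2m(U₀ − E))/ℏ = 3.834.
κa = 5.483, sinh(κa) = 120.2.
The exact tunnelling result is T⁻¹ = 1 + U₀² sinh²(κa) / [4E(U₀ − E)] = 17950, so T = 0.0000557.

T = 0.0000557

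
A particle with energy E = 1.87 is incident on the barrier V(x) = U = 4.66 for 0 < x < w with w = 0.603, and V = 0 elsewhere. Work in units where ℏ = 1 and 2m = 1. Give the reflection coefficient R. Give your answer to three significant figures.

R = 0.594

Since E < U the interior solution is evanescent with decay constant κ = √(2m(U − E))/ℏ = 1.670.
κw = 1.007, sinh(κw) = 1.186.
Matching ψ, ψ′ at both faces gives T = [1 + U² sinh²(κw) / (4E(U − E))]⁻¹ = 1/2.465 = 0.406.
R = 1 − T = 0.594.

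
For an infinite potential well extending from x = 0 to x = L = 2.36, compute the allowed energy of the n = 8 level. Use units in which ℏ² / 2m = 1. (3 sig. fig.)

E = 113

The infinite-well eigenfunctions ψ_n = √(2/L) sin(nπx/L) vanish at both walls, giving E_n = n²π²ℏ²/(2mL²).
E_8 = 8² × π² / (2 × 0.5 × 2.36²) = 113.4.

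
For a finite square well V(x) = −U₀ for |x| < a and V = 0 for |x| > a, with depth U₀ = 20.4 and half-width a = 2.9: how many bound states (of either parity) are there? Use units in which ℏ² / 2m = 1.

N = 9

Define the well-strength parameter z₀ = (a/ℏ)√(2mU₀) = 2.9 × √(2·0.5·20.4) = 13.10.
The even/odd transcendental equations gain one root per π/2 in z₀, giving N = 1 + ⌊2z₀/π⌋ = 1 + ⌊8.339⌋ = 9.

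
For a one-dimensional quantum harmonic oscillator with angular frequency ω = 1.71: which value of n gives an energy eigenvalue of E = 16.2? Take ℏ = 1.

n = 9

Invert E_n = (n + ½)ℏω: n = E/ℏω − ½ = 8.974, so n = 9.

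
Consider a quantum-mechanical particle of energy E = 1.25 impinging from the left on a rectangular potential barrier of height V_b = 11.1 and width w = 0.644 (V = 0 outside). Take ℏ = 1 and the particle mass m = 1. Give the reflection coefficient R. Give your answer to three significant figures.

E < V_b: inside the barrier ψ ∝ e^{±κx} with κ = √(2m(V_b − E))/ℏ = 4.438.
κw = 2.858, sinh(κw) = 8.688.
Matching ψ, ψ′ at both faces gives T = [1 + V_b² sinh²(κw) / (4E(V_b − E))]⁻¹ = 1/189.8 = 0.00527.
R = 1 − T = 0.995.

R = 0.995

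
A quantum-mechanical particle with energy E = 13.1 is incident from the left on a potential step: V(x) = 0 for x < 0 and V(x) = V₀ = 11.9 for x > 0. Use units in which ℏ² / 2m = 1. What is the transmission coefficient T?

T = 0.713

On each side the TISE gives plane waves with k = √(2m(E − V))/ℏ: k₁ = √(2·½·13.1) = 3.619, k₂ = √(2·½·1.2) = 1.095.
Continuity of ψ and ψ′ at the step yields the reflection amplitude r = (k₁ − k₂)/(k₁ + k₂) = 0.5353; thus R = |r|² = 0.2866, T = 0.7134.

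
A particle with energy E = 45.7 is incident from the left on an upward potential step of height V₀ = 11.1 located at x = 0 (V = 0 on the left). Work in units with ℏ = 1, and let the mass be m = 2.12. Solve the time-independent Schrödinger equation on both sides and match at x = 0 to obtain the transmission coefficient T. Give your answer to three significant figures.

On each side the TISE gives plane waves with k = √(2m(E − V))/ℏ: k₁ = √(2·2.12·45.7) = 13.92, k₂ = √(2·2.12·34.6) = 12.11.
Continuity of ψ and ψ′ at the step yields the reflection amplitude r = (k₁ − k₂)/(k₁ + k₂) = 0.06945; thus R = |r|² = 0.004823, T = 0.9952.

T = 0.995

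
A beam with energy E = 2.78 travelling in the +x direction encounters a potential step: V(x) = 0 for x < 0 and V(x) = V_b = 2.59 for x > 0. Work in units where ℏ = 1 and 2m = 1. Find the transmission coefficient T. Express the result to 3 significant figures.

On each side the TISE gives plane waves with k = √(2m(E − V))/ℏ: k₁ = √(2·½·2.78) = 1.667, k₂ = √(2·½·0.19) = 0.4359.
Continuity of ψ and ψ′ at the step yields the reflection amplitude r = (k₁ − k₂)/(k₁ + k₂) = 0.5855; thus R = |r|² = 0.3428, T = 0.6572.

T = 0.657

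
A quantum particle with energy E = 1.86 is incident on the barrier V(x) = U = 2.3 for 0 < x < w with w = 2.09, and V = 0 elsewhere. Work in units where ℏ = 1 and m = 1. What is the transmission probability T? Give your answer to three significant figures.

T = 0.0486

Since E < U the interior solution is evanescent with decay constant κ = √(2m(U − E))/ℏ = 0.9381.
κw = 1.961, sinh(κw) = 3.481.
Matching ψ, ψ′ at both faces gives T = [1 + U² sinh²(κw) / (4E(U − E))]⁻¹ = 1/20.59 = 0.0486.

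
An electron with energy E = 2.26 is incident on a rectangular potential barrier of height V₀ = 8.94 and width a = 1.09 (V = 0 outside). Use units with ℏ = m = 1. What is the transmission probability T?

T = 0.00105

Since E < V₀ the interior solution is evanescent with decay constant κ = √(2m(V₀ − E))/ℏ = 3.655.
κa = 3.984, sinh(κa) = 26.86.
The exact tunnelling result is T⁻¹ = 1 + V₀² sinh²(κa) / [4E(V₀ − E)] = 955.8, so T = 0.00105.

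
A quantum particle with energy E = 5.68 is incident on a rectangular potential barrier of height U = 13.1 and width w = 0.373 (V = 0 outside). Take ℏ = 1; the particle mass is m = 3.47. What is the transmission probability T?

Since E < U the interior solution is evanescent with decay constant κ = √(2m(U − E))/ℏ = 7.176.
κw = 2.677, sinh(κw) = 7.234.
The exact tunnelling result is T⁻¹ = 1 + U² sinh²(κw) / [4E(U − E)] = 54.27, so T = 0.0184.

T = 0.0184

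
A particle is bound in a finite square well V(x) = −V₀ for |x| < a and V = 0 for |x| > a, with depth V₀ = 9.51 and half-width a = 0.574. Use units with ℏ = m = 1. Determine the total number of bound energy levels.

N = 2

The dimensionless depth is z₀ = a√(2mV₀)/ℏ = 0.574 × √(19.02) = 2.503.
A new bound state (alternating even/odd) appears each time z₀ passes a multiple of π/2, so N = ⌊2z₀/π⌋ + 1 = ⌊1.594⌋ + 1 = 2.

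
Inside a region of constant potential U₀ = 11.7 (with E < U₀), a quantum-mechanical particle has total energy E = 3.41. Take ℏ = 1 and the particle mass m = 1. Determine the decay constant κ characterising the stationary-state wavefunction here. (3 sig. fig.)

κ = 4.07

Since E < U₀ the TISE in this region is ψ'' = κ²ψ with κ = √(2m(U₀ − E))/ℏ.
κ = √(2 × 1 × 8.29) = 4.072.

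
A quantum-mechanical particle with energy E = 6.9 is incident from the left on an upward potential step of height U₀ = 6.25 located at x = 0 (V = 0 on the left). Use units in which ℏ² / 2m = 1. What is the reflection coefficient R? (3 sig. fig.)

R = 0.281

The wavenumbers are k₁ = √(2mE)/ℏ = 2.627 on the left and k₂ = √(2m(E − U₀))/ℏ = 0.8062 on the right.
Matching ψ and ψ′ at x = 0 gives r = (k₁ − k₂)/(k₁ + k₂), so R = r² = 0.2812 and T = 1 − R = 0.7188.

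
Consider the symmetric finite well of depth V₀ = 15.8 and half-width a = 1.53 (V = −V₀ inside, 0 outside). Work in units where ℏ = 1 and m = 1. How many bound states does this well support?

N = 6

The dimensionless depth is z₀ = a√(2mV₀)/ℏ = 1.53 × √(31.60) = 8.601.
The even/odd transcendental equations gain one root per π/2 in z₀, giving N = 1 + ⌊2z₀/π⌋ = 1 + ⌊5.475⌋ = 6.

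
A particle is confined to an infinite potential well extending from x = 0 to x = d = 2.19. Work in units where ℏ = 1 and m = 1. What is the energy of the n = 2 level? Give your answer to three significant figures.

E = 4.12

The infinite-well eigenfunctions ψ_n = √(2/d) sin(nπx/d) vanish at both walls, giving E_n = n²π²ℏ²/(2md²).
E_2 = 2² × π² / (2 × 1 × 2.19²) = 4.116.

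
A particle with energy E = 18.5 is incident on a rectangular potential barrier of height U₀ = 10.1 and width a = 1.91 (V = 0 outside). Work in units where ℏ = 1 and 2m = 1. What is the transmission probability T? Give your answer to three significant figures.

Above the barrier the interior wavenumber is k₂ = √(2m(E − U₀))/ℏ = 2.898, giving phase k₂a = 5.536.
Matching at both interfaces gives T⁻¹ = 1 + U₀² sin²(k₂a) / [4E(E − U₀)] = 1.076, hence T = 0.930.

T = 0.930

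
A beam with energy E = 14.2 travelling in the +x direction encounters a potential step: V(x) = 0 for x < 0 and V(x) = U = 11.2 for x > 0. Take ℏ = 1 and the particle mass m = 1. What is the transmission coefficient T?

T = 0.863

On each side the TISE gives plane waves with k = √(2m(E − V))/ℏ: k₁ = √(2·1·14.2) = 5.329, k₂ = √(2·1·3) = 2.449.
Matching ψ and ψ′ at x = 0 gives r = (k₁ − k₂)/(k₁ + k₂), so R = r² = 0.1370 and T = 1 − R = 0.8630.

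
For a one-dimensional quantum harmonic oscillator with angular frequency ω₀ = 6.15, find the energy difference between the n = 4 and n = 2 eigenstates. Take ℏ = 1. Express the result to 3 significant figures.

E_n = ℏω₀(n + ½), so ΔE = (4 − 2) ℏω₀ = 2 × 6.15 = 12.30.

ΔE = 12.3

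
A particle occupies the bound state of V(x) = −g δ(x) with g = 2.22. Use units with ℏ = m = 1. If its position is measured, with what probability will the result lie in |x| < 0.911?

P = 0.982

The normalised bound state is ψ = √κ e^{−κ|x|} with κ = mg/ℏ² = 2.220.
P(|x| < d) = ∫_{−d}^{d} κ e^{−2κ|x|} dx = 1 − e^{−2κd} = 1 − e^{−4.045} = 0.9825.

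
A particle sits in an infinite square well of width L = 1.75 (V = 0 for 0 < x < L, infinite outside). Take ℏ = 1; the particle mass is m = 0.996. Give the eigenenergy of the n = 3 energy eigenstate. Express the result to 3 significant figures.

E = 14.6

Requiring ψ(0) = ψ(L) = 0 quantises k = nπ/L, hence E_n = ℏ²k²/2m = n²π²ℏ²/(2mL²).
E_3 = 3² × π² / (2 × 0.996 × 1.75²) = 14.56.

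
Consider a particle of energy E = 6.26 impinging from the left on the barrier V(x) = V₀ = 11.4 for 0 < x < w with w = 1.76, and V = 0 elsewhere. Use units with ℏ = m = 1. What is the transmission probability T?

E < V₀: inside the barrier ψ ∝ e^{±κx} with κ = √(2m(V₀ − E))/ℏ = 3.206.
κw = 5.643, sinh(κw) = 141.2.
The exact tunnelling result is T⁻¹ = 1 + V₀² sinh²(κw) / [4E(V₀ − E)] = 20120, so T = 0.0000497.

T = 0.0000497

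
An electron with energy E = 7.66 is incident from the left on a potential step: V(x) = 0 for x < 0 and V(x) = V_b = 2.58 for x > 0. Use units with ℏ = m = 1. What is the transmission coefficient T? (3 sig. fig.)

On each side the TISE gives plane waves with k = √(2m(E − V))/ℏ: k₁ = √(2·1·7.66) = 3.914, k₂ = √(2·1·5.08) = 3.187.
Matching ψ and ψ′ at x = 0 gives r = (k₁ − k₂)/(k₁ + k₂), so R = r² = 0.01047 and T = 1 − R = 0.9895.

T = 0.990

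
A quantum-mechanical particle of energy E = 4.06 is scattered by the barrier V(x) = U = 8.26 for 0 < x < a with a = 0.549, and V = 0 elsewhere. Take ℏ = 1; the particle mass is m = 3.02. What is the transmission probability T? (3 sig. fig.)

T = 0.0157

Since E < U the interior solution is evanescent with decay constant κ = √(2m(U − E))/ℏ = 5.037.
κa = 2.765, sinh(κa) = 7.909.
The exact tunnelling result is T⁻¹ = 1 + U² sinh²(κa) / [4E(U − E)] = 63.57, so T = 0.0157.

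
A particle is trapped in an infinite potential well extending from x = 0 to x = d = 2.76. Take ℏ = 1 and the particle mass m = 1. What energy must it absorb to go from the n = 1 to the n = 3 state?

ΔE = 5.18

E_n = n²π²ℏ²/(2md²), so ΔE = (3² − 1²) π²ℏ²/(2md²).
ΔE = 8 × π² / (2 × 1 × 2.76²) = 5.183.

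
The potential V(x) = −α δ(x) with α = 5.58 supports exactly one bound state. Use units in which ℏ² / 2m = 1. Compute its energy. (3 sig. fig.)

For x ≠ 0 the bound state is ψ ∝ e^{−κ|x|}; integrating the TISE across the delta gives the cusp condition 2κ = 2mα/ℏ², so κ = 2.790.
Then E = −ℏ²κ²/(2m) = −mα²/(2ℏ²) = -7.784.

E = -7.78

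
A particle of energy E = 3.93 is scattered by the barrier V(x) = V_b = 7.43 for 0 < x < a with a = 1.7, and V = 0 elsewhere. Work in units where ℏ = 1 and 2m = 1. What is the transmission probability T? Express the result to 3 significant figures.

T = 0.00687

Since E < V_b the interior solution is evanescent with decay constant κ = √(2m(V_b − E))/ℏ = 1.871.
κa = 3.180, sinh(κa) = 12.01.
The exact tunnelling result is T⁻¹ = 1 + V_b² sinh²(κa) / [4E(V_b − E)] = 145.7, so T = 0.00687.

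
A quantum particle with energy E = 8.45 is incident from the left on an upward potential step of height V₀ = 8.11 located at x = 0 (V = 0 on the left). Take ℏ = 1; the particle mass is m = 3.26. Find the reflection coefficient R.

R = 0.443

The wavenumbers are k₁ = √(2mE)/ℏ = 7.423 on the left and k₂ = √(2m(E − V₀))/ℏ = 1.489 on the right.
Continuity of ψ and ψ′ at the step yields the reflection amplitude r = (k₁ − k₂)/(k₁ + k₂) = 0.6658; thus R = |r|² = 0.4434, T = 0.5566.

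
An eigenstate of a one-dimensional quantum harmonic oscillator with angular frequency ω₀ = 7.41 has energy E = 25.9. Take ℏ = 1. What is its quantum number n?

E_n = ℏω₀(n + ½) ⇒ n = E/(ℏω₀) − ½ = 25.9/7.41 − 0.5 = 2.995 → n = 3.

n = 3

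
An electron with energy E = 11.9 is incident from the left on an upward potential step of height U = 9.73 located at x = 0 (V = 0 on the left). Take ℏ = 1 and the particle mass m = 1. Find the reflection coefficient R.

The wavenumbers are k₁ = √(2mE)/ℏ = 4.879 on the left and k₂ = √(2m(E − U))/ℏ = 2.083 on the right.
Continuity of ψ and ψ′ at the step yields the reflection amplitude r = (k₁ − k₂)/(k₁ + k₂) = 0.4015; thus R = |r|² = 0.1612, T = 0.8388.

R = 0.161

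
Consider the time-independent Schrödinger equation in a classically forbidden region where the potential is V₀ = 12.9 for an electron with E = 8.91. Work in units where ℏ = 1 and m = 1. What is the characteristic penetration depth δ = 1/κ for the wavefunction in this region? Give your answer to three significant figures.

Since E < V₀ the TISE in this region is ψ'' = κ²ψ with κ = √(2m(V₀ − E))/ℏ.
κ = √(2 × 1 × 3.99) = 2.825. The penetration depth is δ = 1/κ = 0.354.

δ = 0.354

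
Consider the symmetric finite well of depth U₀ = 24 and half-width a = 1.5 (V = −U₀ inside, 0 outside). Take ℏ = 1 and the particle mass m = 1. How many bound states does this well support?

The dimensionless depth is z₀ = a√(2mU₀)/ℏ = 1.5 × √(48.00) = 10.39.
A new bound state (alternating even/odd) appears each time z₀ passes a multiple of π/2, so N = ⌊2z₀/π⌋ + 1 = ⌊6.616⌋ + 1 = 7.

N = 7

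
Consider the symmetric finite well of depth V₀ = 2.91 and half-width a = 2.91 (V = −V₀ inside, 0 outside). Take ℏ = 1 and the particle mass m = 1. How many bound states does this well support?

Define the well-strength parameter z₀ = (a/ℏ)√(2mV₀) = 2.91 × √(2·1·2.91) = 7.020.
A new bound state (alternating even/odd) appears each time z₀ passes a multiple of π/2, so N = ⌊2z₀/π⌋ + 1 = ⌊4.469⌋ + 1 = 5.

N = 5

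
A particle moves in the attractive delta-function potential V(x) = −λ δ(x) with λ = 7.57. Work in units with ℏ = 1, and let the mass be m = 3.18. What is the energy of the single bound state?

For x ≠ 0 the bound state is ψ ∝ e^{−κ|x|}; integrating the TISE across the delta gives the cusp condition 2κ = 2mλ/ℏ², so κ = 24.07.
Then E = −ℏ²κ²/(2m) = −mλ²/(2ℏ²) = -91.11.

E = -91.1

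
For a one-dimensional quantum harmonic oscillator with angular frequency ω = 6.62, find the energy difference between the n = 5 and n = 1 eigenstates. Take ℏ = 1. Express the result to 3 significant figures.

E_n = ℏω(n + ½), so ΔE = (5 − 1) ℏω = 4 × 6.62 = 26.48.

ΔE = 26.5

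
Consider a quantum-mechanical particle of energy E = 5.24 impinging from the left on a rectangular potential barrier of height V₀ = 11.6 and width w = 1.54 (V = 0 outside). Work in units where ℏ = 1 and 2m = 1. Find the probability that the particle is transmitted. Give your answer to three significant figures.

Since E < V₀ the interior solution is evanescent with decay constant κ = √(2m(V₀ − E))/ℏ = 2.522.
κw = 3.884, sinh(κw) = 24.29.
The exact tunnelling result is T⁻¹ = 1 + V₀² sinh²(κw) / [4E(V₀ − E)] = 596.7, so T = 0.00168.

T = 0.00168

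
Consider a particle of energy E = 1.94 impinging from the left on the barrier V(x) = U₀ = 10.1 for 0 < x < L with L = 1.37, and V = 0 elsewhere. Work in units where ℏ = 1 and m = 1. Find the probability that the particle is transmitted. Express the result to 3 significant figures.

Since E < U₀ the interior solution is evanescent with decay constant κ = √(2m(U₀ − E))/ℏ = 4.040.
κL = 5.535, sinh(κL) = 126.6.
The exact tunnelling result is T⁻¹ = 1 + U₀² sinh²(κL) / [4E(U₀ − E)] = 25840, so T = 0.0000387.

T = 0.0000387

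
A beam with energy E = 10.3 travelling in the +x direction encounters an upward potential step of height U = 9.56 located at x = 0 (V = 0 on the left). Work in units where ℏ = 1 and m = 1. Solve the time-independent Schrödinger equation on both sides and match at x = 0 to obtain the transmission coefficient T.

T = 0.667

The wavenumbers are k₁ = √(2mE)/ℏ = 4.539 on the left and k₂ = √(2m(E − U))/ℏ = 1.217 on the right.
Matching ψ and ψ′ at x = 0 gives r = (k₁ − k₂)/(k₁ + k₂), so R = r² = 0.3332 and T = 1 − R = 0.6668.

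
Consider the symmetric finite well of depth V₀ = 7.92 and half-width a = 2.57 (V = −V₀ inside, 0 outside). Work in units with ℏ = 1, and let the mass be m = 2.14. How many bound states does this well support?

The dimensionless depth is z₀ = a√(2mV₀)/ℏ = 2.57 × √(33.90) = 14.96.
A new bound state (alternating even/odd) appears each time z₀ passes a multiple of π/2, so N = ⌊2z₀/π⌋ + 1 = ⌊9.526⌋ + 1 = 10.

N = 10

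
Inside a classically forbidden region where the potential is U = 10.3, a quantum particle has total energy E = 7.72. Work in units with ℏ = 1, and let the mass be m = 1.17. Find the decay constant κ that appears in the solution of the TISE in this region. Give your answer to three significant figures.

Since E < U the TISE in this region is ψ'' = κ²ψ with κ = √(2m(U − E))/ℏ.
κ = √(2 × 1.17 × 2.58) = 2.457.

κ = 2.46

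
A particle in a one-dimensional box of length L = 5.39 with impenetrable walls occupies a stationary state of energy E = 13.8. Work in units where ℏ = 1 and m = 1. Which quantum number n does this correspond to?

n = 9

From E_n = n²π²ℏ²/(2mL²) invert to n = √(2mL²E)/(πℏ).
n = (5.39/π) × √(2 × 1 × 13.8) = 9.013 → n = 9.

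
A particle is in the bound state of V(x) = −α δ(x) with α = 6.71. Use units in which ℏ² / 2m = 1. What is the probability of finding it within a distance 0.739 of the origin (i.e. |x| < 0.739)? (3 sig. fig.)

The normalised bound state is ψ = √κ e^{−κ|x|} with κ = mα/ℏ² = 3.355.
P(|x| < d) = ∫_{−d}^{d} κ e^{−2κ|x|} dx = 1 − e^{−2κd} = 1 − e^{−4.959} = 0.9930.

P = 0.993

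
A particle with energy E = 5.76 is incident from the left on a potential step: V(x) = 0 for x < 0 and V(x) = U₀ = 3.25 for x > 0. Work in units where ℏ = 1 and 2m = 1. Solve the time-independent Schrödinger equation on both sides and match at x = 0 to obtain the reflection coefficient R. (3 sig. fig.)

R = 0.0419

The wavenumbers are k₁ = √(2mE)/ℏ = 2.400 on the left and k₂ = √(2m(E − U₀))/ℏ = 1.584 on the right.
Continuity of ψ and ψ′ at the step yields the reflection amplitude r = (k₁ − k₂)/(k₁ + k₂) = 0.2047; thus R = |r|² = 0.04191, T = 0.9581.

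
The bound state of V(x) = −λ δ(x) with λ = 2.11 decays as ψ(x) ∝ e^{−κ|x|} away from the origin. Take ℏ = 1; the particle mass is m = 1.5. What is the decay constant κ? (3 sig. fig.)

κ = 3.17

Integrate −(ℏ²/2m)ψ'' − λδ(x)ψ = Eψ from −ε to +ε: the ψ'' term gives ψ'(0⁺) − ψ'(0⁻) and the δ term gives −(2mλ/ℏ²)ψ(0).
With ψ ∝ e^{−κ|x|} this yields −2κ = −2mλ/ℏ², so κ = mλ/ℏ² = 3.165.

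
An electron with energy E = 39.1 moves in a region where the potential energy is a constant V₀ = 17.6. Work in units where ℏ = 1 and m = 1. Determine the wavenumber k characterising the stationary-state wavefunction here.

k = 6.56

With E > V₀ the solution is oscillatory, ψ ∝ e^{±ikx} with k = √(2m(E − V₀))/ℏ.
k = √(2 × 1 × 21.5) = 6.557.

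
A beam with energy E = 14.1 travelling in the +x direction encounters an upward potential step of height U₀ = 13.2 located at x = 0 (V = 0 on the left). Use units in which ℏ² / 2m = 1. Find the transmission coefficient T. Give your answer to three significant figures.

On each side the TISE gives plane waves with k = √(2m(E − V))/ℏ: k₁ = √(2·½·14.1) = 3.755, k₂ = √(2·½·0.9) = 0.9487.
Continuity of ψ and ψ′ at the step yields the reflection amplitude r = (k₁ − k₂)/(k₁ + k₂) = 0.5966; thus R = |r|² = 0.3560, T = 0.6440.

T = 0.644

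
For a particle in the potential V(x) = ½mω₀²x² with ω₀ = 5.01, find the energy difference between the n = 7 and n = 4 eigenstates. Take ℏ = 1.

E_n = ℏω₀(n + ½), so ΔE = (7 − 4) ℏω₀ = 3 × 5.01 = 15.03.

ΔE = 15.0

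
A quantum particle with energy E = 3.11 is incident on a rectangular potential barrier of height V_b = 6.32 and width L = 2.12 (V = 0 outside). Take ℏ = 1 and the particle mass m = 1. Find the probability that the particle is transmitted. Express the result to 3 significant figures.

T = 0.0000863

Since E < V_b the interior solution is evanescent with decay constant κ = √(2m(V_b − E))/ℏ = 2.534.
κL = 5.372, sinh(κL) = 107.6.
The exact tunnelling result is T⁻¹ = 1 + V_b² sinh²(κL) / [4E(V_b − E)] = 11580, so T = 0.0000863.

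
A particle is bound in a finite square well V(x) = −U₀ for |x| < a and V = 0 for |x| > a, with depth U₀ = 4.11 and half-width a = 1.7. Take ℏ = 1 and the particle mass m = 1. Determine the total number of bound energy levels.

N = 4

The dimensionless depth is z₀ = a√(2mU₀)/ℏ = 1.7 × √(8.220) = 4.874.
The even/odd transcendental equations gain one root per π/2 in z₀, giving N = 1 + ⌊2z₀/π⌋ = 1 + ⌊3.103⌋ = 4.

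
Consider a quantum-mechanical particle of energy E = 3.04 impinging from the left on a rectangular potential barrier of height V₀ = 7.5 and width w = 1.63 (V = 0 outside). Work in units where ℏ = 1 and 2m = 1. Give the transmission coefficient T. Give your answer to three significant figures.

T = 0.00394

Since E < V₀ the interior solution is evanescent with decay constant κ = √(2m(V₀ − E))/ℏ = 2.112.
κw = 3.442, sinh(κw) = 15.61.
The exact tunnelling result is T⁻¹ = 1 + V₀² sinh²(κw) / [4E(V₀ − E)] = 253.9, so T = 0.00394.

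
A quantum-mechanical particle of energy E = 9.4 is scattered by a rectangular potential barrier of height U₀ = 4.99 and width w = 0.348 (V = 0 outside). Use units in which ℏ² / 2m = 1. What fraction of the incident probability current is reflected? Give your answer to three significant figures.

Above the barrier the interior wavenumber is k₂ = √(2m(E − U₀))/ℏ = 2.100, giving phase k₂w = 0.7308.
T = [1 + U₀² sin²(k₂w) / (4E(E − U₀))]⁻¹ = 1/1.067 = 0.937.
R = 1 − T = 0.0627.

R = 0.0627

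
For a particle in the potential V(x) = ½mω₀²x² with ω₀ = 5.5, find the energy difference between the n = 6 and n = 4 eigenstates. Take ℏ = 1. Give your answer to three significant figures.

E_n = ℏω₀(n + ½), so ΔE = (6 − 4) ℏω₀ = 2 × 5.5 = 11.00.

ΔE = 11.0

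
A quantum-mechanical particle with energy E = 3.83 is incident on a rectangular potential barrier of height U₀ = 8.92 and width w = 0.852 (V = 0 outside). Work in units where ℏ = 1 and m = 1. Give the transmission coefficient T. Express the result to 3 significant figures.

T = 0.0169

E < U₀: inside the barrier ψ ∝ e^{±κx} with κ = √(2m(U₀ − E))/ℏ = 3.191.
κw = 2.718, sinh(κw) = 7.545.
Matching ψ, ψ′ at both faces gives T = [1 + U₀² sinh²(κw) / (4E(U₀ − E))]⁻¹ = 1/59.09 = 0.0169.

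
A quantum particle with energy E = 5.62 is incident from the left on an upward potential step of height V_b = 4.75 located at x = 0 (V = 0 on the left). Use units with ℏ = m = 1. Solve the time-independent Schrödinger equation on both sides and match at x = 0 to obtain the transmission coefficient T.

T = 0.811

The wavenumbers are k₁ = √(2mE)/ℏ = 3.353 on the left and k₂ = √(2m(E − V_b))/ℏ = 1.319 on the right.
Continuity of ψ and ψ′ at the step yields the reflection amplitude r = (k₁ − k₂)/(k₁ + k₂) = 0.4353; thus R = |r|² = 0.1895, T = 0.8105.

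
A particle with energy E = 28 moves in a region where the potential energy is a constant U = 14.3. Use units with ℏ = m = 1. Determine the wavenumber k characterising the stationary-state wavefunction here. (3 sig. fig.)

With E > U the solution is oscillatory, ψ ∝ e^{±ikx} with k = √(2m(E − U))/ℏ.
k = √(2 × 1 × 13.7) = 5.235.

k = 5.23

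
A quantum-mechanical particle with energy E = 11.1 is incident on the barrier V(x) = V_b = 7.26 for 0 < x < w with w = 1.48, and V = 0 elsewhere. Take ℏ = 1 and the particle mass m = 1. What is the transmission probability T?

T = 0.828

E > V_b: inside the barrier k₂ = √(2m(E − V_b))/ℏ = 2.771, k₂w = 4.101.
T = [1 + V_b² sin²(k₂w) / (4E(E − V_b))]⁻¹ = 1/1.207 = 0.828.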